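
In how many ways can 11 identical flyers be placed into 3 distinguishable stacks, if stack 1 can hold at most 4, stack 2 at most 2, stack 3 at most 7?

6

Without the upper bounds there are C(13,2) = 78 ways to split 11 among 3 stacks.
Subtract solutions that violate a single cap (substitute x_i' = x_i − (cap_i+1)): x_1 ≥ 5 gives C(8,2) = 28; x_2 ≥ 3 gives C(10,2) = 45; x_3 ≥ 8 gives C(5,2) = 10. Together 83.
Add back pairs where two caps are both exceeded: 10 + 0 + 1 = 11.
By inclusion–exclusion the count is 78 − 83 + 11 = 6.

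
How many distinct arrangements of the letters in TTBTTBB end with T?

Fix T in the last position and arrange the remaining 6 letters.
Those 6 letters have B appearing 3 times and T appearing 3 times, giving (6)!/(3!·3!) = 20.

20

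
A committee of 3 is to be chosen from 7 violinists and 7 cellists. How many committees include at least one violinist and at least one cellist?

Total 3-person selections from all 14: C(14,3) = 364.
Subtract selections that omit an entire group: no violinists → C(7,3) = 35; no cellists → C(7,3) = 35.
Both groups omitted at once is impossible, so 364 − 70 = 294.

294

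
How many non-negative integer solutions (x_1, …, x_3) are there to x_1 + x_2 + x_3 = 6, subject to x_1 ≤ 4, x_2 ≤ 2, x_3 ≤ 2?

Without the upper bounds there are C(8,2) = 28 ways to split 6 among 3 variables.
Subtract solutions that violate a single cap (substitute x_i' = x_i − (cap_i+1)): x_1 ≥ 5 gives C(3,2) = 3; x_2 ≥ 3 gives C(5,2) = 10; x_3 ≥ 3 gives C(5,2) = 10. Together 23.
Add back pairs where two caps are both exceeded: 0 + 0 + 1 = 1.
By inclusion–exclusion the count is 28 − 23 + 1 = 6.

6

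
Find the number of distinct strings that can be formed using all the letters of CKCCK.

CKCCK has 5 letters with C appearing 3 times and K appearing twice.
Dividing 5! = 120 by 3!·2! = 12 for the repeated letters gives 10.

10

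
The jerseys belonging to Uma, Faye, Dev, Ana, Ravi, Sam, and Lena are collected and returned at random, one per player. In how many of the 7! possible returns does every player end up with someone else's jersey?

This is the derangement count D_7: permutations of 7 items with no fixed point.
By inclusion–exclusion this is Σ_{j=0}^{7} (−1)^j C(7,j)·(7−j)!.
Computing: 5040 − 5040 + 2520 − 840 + 210 − 42 + 7 − 1 = 1854.

1854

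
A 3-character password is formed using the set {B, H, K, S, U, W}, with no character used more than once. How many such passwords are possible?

120

Choose and order 3 of the 6 symbols: the first character has 6 options, the next 5, then 4.
6 × 5 × 4 = 120.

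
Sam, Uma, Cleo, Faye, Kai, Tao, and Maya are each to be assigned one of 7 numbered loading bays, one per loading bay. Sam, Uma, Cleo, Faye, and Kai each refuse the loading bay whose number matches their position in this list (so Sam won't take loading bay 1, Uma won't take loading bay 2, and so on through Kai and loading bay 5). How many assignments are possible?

Let Aᵢ (for 1 ≤ i ≤ 5) be the placements that put person i in their forbidden loading bay. Any j of these fix j positions, leaving (7−j)! ways to fill the rest, and there are C(5,j) ways to pick which j.
By inclusion–exclusion, the number of valid placements is Σ_{j=0}^{5} (−1)^j C(5,j)·(7−j)!.
Computing: 5040 − 3600 + 1200 − 240 + 30 − 2 = 2428.

2428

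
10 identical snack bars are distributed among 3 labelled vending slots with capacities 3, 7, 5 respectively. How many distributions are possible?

Without the upper bounds there are C(12,2) = 66 ways to split 10 among 3 vending slots.
Subtract solutions that violate a single cap (substitute x_i' = x_i − (cap_i+1)): x_1 ≥ 4 gives C(8,2) = 28; x_2 ≥ 8 gives C(4,2) = 6; x_3 ≥ 6 gives C(6,2) = 15. Together 49.
Add back pairs where two caps are both exceeded: 0 + 1 + 0 = 1.
By inclusion–exclusion the count is 66 − 49 + 1 = 18.

18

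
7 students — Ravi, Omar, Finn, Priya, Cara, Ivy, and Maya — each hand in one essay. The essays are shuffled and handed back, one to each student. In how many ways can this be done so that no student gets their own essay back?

Count assignments avoiding every fixed point. For any j of the 7 students fixed to their own essay, the other 7−j can be arranged in (7−j)! ways.
By inclusion–exclusion this is Σ_{j=0}^{7} (−1)^j C(7,j)·(7−j)!.
Computing: 5040 − 5040 + 2520 − 840 + 210 − 42 + 7 − 1 = 1854.

1854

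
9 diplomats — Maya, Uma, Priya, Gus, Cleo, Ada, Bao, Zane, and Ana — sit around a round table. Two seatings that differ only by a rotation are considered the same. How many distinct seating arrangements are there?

Seat Maya anywhere (absorbing the rotational symmetry), then permute the other 8: (8)! = 40320.

40320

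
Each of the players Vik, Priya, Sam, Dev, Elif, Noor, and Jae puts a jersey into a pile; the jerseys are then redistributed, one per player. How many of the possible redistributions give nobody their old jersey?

Count assignments avoiding every fixed point. For any j of the 7 players fixed to their old jersey, the other 7−j can be arranged in (7−j)! ways.
By inclusion–exclusion this is Σ_{j=0}^{7} (−1)^j C(7,j)·(7−j)!.
Computing: 5040 − 5040 + 2520 − 840 + 210 − 42 + 7 − 1 = 1854.

1854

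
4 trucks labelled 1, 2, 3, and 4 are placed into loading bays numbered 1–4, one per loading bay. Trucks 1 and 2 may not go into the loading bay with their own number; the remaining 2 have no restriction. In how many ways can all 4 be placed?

Let Aᵢ (for i ∈ {1, 2}) be the placements that put truck i in its forbidden loading bay. Any j of these fix j positions, leaving (4−j)! ways to fill the rest, and there are C(2,j) ways to pick which j.
By inclusion–exclusion, the number of valid placements is Σ_{j=0}^{2} (−1)^j C(2,j)·(4−j)!.
Computing: 24 − 12 + 2 = 14.

14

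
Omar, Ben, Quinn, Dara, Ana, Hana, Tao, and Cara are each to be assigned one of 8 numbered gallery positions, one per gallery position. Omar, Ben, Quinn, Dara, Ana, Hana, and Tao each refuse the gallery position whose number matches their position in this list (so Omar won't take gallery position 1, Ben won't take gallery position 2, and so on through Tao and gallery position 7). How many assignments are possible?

Let Aᵢ (for 1 ≤ i ≤ 7) be the placements that put person i in their forbidden gallery position. Any j of these fix j positions, leaving (8−j)! ways to fill the rest, and there are C(7,j) ways to pick which j.
By inclusion–exclusion, the number of valid placements is Σ_{j=0}^{7} (−1)^j C(7,j)·(8−j)!.
Computing: 40320 − 35280 + 15120 − 4200 + 840 − 126 + 14 − 1 = 16687.

16687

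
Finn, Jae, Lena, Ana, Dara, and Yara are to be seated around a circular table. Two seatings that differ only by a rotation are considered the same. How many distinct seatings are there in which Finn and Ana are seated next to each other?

48

Glue Finn and Ana into a block (2 internal orders). Seating 5 units around a circle gives (4)! arrangements.
So 2 × (4)! = 2 × 24 = 48.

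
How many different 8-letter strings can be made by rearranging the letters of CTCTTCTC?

Letter multiplicities in CTCTTCTC: C×4, T×4.
So there are 8! / (4!·4!) = 70 distinguishable arrangements.

70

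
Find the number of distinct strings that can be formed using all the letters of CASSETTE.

5040

Letter multiplicities in CASSETTE: A×1, C×1, E×2, S×2, T×2.
The number of distinct arrangements is 8!/(2!·2!·2!) = 40320/8 = 5040.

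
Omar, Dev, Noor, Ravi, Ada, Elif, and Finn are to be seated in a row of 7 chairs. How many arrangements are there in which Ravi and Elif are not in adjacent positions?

3600

There are 7! = 5040 arrangements in all. If Ravi and Elif are adjacent, merging them into one block gives 2·(6)! = 1440 arrangements.
Complementary counting: 5040 − 1440 = 3600.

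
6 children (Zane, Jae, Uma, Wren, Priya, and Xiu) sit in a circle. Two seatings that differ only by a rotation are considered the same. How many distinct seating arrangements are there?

Seat Zane anywhere (absorbing the rotational symmetry), then permute the other 5: (5)! = 120.

120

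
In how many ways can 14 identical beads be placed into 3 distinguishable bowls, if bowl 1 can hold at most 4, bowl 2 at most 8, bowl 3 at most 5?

10

Ignoring the caps, the number of non-negative solutions to x_1+…+x_3 = 14 is C(16,2) = 120.
Subtract solutions that violate a single cap (substitute x_i' = x_i − (cap_i+1)): x_1 ≥ 5 gives C(11,2) = 55; x_2 ≥ 9 gives C(7,2) = 21; x_3 ≥ 6 gives C(10,2) = 45. Together 121.
Add back pairs where two caps are both exceeded: 1 + 10 + 0 = 11.
By inclusion–exclusion the count is 120 − 121 + 11 = 10.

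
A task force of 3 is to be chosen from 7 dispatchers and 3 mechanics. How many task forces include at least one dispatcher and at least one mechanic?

Total 3-person selections from all 10: C(10,3) = 120.
Subtract selections that omit an entire group: no dispatchers → C(3,3) = 1; no mechanics → C(7,3) = 35.
Both groups omitted at once is impossible, so 120 − 36 = 84.

84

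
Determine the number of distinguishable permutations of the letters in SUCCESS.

SUCCESS has 7 letters with C appearing twice and S appearing 3 times.
The number of distinct arrangements is 7!/(3!·2!) = 5040/12 = 420.

420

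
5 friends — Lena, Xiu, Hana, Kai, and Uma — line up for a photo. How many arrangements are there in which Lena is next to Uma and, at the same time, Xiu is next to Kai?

24

Treat {Lena,Uma} as one block (2 orders) and {Xiu,Kai} as another (2 orders).
That leaves 3 units to arrange: 2 × 2 × 3! = 4 × 6 = 24.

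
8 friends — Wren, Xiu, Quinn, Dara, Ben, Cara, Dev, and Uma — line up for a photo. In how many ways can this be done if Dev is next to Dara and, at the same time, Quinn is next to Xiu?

2880

Treat {Dev,Dara} as one block (2 orders) and {Quinn,Xiu} as another (2 orders).
That leaves 6 units to arrange: 2 × 2 × 6! = 4 × 720 = 2880.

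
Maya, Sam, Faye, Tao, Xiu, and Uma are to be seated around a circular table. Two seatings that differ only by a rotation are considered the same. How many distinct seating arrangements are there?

120

Seat Maya anywhere (absorbing the rotational symmetry), then permute the other 5: (5)! = 120.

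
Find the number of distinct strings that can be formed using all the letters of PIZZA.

60

Letter multiplicities in PIZZA: A×1, I×1, P×1, Z×2.
The number of distinct arrangements is 5!/(2!) = 120/2 = 60.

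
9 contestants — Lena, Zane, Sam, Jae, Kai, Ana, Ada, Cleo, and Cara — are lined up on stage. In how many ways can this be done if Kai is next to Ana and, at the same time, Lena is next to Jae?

Treat {Kai,Ana} as one block (2 orders) and {Lena,Jae} as another (2 orders).
That leaves 7 units to arrange: 2 × 2 × 7! = 4 × 5040 = 20160.

20160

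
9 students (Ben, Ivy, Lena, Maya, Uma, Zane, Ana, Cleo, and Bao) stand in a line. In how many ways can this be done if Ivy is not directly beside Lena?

Of the 9! = 362880 arrangements, those with Ivy and Lena adjacent number 2 × 8! = 80640 (treat the pair as a block with 2 internal orders).
Complementary counting: 362880 − 80640 = 282240.

282240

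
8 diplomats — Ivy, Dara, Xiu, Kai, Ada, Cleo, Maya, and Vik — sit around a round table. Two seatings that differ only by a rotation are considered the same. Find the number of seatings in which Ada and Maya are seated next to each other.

Glue Ada and Maya into a block (2 internal orders). Seating 7 units around a circle gives (6)! arrangements.
So 2 × (6)! = 2 × 720 = 1440.

1440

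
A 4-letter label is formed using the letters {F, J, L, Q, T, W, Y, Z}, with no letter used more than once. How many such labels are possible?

This is a permutation of 4 out of 8: P(8,4) = 8!/4!.
That product is 8 × 7 × 6 × 5 = 1680.

1680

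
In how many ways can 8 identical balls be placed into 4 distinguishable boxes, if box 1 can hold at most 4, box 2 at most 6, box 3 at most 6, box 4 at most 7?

136

Ignoring the caps, the number of non-negative solutions to x_1+…+x_4 = 8 is C(11,3) = 165.
Subtract solutions that violate a single cap (substitute x_i' = x_i − (cap_i+1)): x_1 ≥ 5 gives C(6,3) = 20; x_2 ≥ 7 gives C(4,3) = 4; x_3 ≥ 7 gives C(4,3) = 4; x_4 ≥ 8 gives C(3,3) = 1. Together 29.
No two caps can be exceeded simultaneously, so the pair terms are all 0.
By inclusion–exclusion the count is 165 − 29 + 0 = 136.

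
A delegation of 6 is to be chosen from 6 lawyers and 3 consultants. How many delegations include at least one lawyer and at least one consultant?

83

Unrestricted: C(9,6) = 84 ways to pick any 6 of the 9.
Subtract selections that omit an entire group: no lawyers → C(3,6) = 0; no consultants → C(6,6) = 1.
Both groups omitted at once is impossible, so 84 − 1 = 83.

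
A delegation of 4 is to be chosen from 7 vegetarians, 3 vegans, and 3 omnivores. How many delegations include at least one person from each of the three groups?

315

Total 4-person selections from all 13: C(13,4) = 715.
Subtract selections that omit an entire group: no vegetarians → C(6,4) = 15; no vegans → C(10,4) = 210; no omnivores → C(10,4) = 210.
Add back selections omitting two groups (i.e. drawn from a single group): C(7,4) + C(3,4) + C(3,4) = 35.
By inclusion–exclusion: 715 − 435 + 35 = 315.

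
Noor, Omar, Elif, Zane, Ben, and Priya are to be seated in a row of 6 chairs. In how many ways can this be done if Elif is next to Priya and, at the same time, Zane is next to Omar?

Treat {Elif,Priya} as one block (2 orders) and {Zane,Omar} as another (2 orders).
That leaves 4 units to arrange: 2 × 2 × 4! = 4 × 24 = 96.

96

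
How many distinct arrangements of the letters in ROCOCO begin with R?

With the first slot taken by R, it remains to arrange the other 5 letters (OCOCO).
Those 5 letters have C appearing twice and O appearing 3 times, giving (5)!/(3!·2!) = 10.

10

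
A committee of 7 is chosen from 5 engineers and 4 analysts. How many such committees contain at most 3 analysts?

Split by how many analysts are chosen (0 through 3).
Sum: C(4,0)·C(5,7) + C(4,1)·C(5,6) + C(4,2)·C(5,5) + C(4,3)·C(5,4) = 0 + 0 + 6 + 20 = 26.

26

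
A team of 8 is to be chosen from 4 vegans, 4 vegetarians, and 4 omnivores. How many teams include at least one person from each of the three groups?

492

Total 8-person selections from all 12: C(12,8) = 495.
Subtract selections that omit an entire group: no vegans → C(8,8) = 1; no vegetarians → C(8,8) = 1; no omnivores → C(8,8) = 1.
Add back selections omitting two groups (i.e. drawn from a single group): C(4,8) + C(4,8) + C(4,8) = 0.
By inclusion–exclusion: 495 − 3 + 0 = 492.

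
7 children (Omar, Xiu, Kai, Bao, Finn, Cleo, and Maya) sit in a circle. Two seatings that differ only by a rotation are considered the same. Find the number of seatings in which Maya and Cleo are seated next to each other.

240

Treat {Maya, Cleo} as one unit (2 internal orders) and seat the resulting 6 units around the table: (5)! circular arrangements.
So 2 × (5)! = 2 × 120 = 240.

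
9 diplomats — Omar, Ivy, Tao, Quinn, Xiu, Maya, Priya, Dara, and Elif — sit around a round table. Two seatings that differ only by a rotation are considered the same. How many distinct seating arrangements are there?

Seat Omar anywhere (absorbing the rotational symmetry), then permute the other 8: (8)! = 40320.

40320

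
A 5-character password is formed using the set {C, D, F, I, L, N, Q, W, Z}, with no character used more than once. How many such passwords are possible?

With no repetition, fill the 5 characters in order: 9 choices, then 8, down to 5.
That product is 9 × 8 × 7 × 6 × 5 = 15120.

15120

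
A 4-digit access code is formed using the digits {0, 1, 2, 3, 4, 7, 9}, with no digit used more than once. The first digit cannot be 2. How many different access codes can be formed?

720

The first digit has 7−1 = 6 choices (anything except 2).
The remaining 3 digits are filled from the other 6 symbols without repetition: 6 × 5 × 4 = 120.
Total: 6 × 120 = 720.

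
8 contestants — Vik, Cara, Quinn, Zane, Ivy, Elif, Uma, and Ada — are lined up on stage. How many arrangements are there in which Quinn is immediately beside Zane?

Glue Quinn and Zane into one block (2 internal orders), leaving 7 units to arrange in a row.
That gives 2 × 7! = 2 × 5040 = 10080.

10080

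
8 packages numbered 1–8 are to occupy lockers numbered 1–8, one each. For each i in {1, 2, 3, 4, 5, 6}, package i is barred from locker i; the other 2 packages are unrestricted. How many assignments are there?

Let Aᵢ (for 1 ≤ i ≤ 6) be the placements that put package i in its forbidden locker. Any j of these fix j positions, leaving (8−j)! ways to fill the rest, and there are C(6,j) ways to pick which j.
By inclusion–exclusion, the number of valid placements is Σ_{j=0}^{6} (−1)^j C(6,j)·(8−j)!.
Computing: 40320 − 30240 + 10800 − 2400 + 360 − 36 + 2 = 18806.

18806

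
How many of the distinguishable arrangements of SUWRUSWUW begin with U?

Fix U in the first position and arrange the remaining 8 letters.
Those 8 letters have S appearing twice, U appearing twice, and W appearing 3 times, giving (8)!/(3!·2!·2!) = 1680.

1680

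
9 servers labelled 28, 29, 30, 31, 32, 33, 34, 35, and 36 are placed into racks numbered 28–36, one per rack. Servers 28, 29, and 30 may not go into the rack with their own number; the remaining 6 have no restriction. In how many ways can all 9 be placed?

Let Aᵢ (for i ∈ {28, 29, 30}) be the placements that put server i in its forbidden rack. Any j of these fix j positions, leaving (9−j)! ways to fill the rest, and there are C(3,j) ways to pick which j.
By inclusion–exclusion, the number of valid placements is Σ_{j=0}^{3} (−1)^j C(3,j)·(9−j)!.
Computing: 362880 − 120960 + 15120 − 720 = 256320.

256320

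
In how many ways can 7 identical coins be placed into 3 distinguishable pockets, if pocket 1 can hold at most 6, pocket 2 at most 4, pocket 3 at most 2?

14

Ignoring the caps, the number of non-negative solutions to x_1+…+x_3 = 7 is C(9,2) = 36.
Subtract solutions that violate a single cap (substitute x_i' = x_i − (cap_i+1)): x_1 ≥ 7 gives C(2,2) = 1; x_2 ≥ 5 gives C(4,2) = 6; x_3 ≥ 3 gives C(6,2) = 15. Together 22.
No two caps can be exceeded simultaneously, so the pair terms are all 0.
By inclusion–exclusion the count is 36 − 22 + 0 = 14.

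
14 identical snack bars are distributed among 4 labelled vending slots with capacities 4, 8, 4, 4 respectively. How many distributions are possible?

By stars and bars, unrestricted non-negative solutions to x_1+…+x_4 = 14 number C(14+3,3) = 680.
Subtract solutions that violate a single cap (substitute x_i' = x_i − (cap_i+1)): x_1 ≥ 5 gives C(12,3) = 220; x_2 ≥ 9 gives C(8,3) = 56; x_3 ≥ 5 gives C(12,3) = 220; x_4 ≥ 5 gives C(12,3) = 220. Together 716.
Add back pairs where two caps are both exceeded: 1 + 35 + 35 + 1 + 1 + 35 = 108.
By inclusion–exclusion the count is 680 − 716 + 108 = 72.

72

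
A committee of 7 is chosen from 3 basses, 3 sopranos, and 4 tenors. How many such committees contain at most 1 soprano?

Split by how many sopranos are chosen (0 through 1).
Sum: C(3,0)·C(7,7) + C(3,1)·C(7,6) = 1 + 21 = 22.

22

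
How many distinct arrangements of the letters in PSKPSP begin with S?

Fix S in the first position and arrange the remaining 5 letters.
Those 5 letters have P appearing 3 times, giving (5)!/(3!) = 20.

20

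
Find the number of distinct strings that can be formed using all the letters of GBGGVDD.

420

GBGGVDD has 7 letters with D appearing twice and G appearing 3 times.
Dividing 7! = 5040 by 3!·2! = 12 for the repeated letters gives 420.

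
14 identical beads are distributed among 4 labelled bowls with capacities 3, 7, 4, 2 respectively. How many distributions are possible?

Ignoring the caps, the number of non-negative solutions to x_1+…+x_4 = 14 is C(17,3) = 680.
Subtract solutions that violate a single cap (substitute x_i' = x_i − (cap_i+1)): x_1 ≥ 4 gives C(13,3) = 286; x_2 ≥ 8 gives C(9,3) = 84; x_3 ≥ 5 gives C(12,3) = 220; x_4 ≥ 3 gives C(14,3) = 364. Together 954.
Add back pairs where two caps are both exceeded: 10 + 56 + 120 + 4 + 20 + 84 = 294.
Subtract triples: 0 + 0 + 10 + 0 = 10.
By inclusion–exclusion the count is 680 − 954 + 294 − 10 = 10.

10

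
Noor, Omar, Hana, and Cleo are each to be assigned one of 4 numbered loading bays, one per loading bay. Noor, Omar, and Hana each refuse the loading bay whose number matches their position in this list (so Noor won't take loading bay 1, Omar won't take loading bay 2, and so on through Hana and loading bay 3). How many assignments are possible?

11

Let Aᵢ (for i ∈ {1, 2, 3}) be the placements that put person i in their forbidden loading bay. Any j of these fix j positions, leaving (4−j)! ways to fill the rest, and there are C(3,j) ways to pick which j.
By inclusion–exclusion, the number of valid placements is Σ_{j=0}^{3} (−1)^j C(3,j)·(4−j)!.
Computing: 24 − 18 + 6 − 1 = 11.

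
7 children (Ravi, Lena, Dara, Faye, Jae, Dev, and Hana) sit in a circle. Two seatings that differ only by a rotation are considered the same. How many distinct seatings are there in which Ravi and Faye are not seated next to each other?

480

Without the restriction there are (6)! = 720 seatings.
Those with Ravi next to Faye: fuse the pair into one unit and seat 6 units around a circle — 2·(5)! = 240.
Subtracting, 720 − 240 = 480.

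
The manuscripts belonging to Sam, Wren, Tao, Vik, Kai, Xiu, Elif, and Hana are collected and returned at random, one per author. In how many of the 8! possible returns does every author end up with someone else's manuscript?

This is the derangement count D_8: permutations of 8 items with no fixed point.
By inclusion–exclusion this is Σ_{j=0}^{8} (−1)^j C(8,j)·(8−j)!.
Computing: 40320 − 40320 + 20160 − 6720 + 1680 − 336 + 56 − 8 + 1 = 14833.

14833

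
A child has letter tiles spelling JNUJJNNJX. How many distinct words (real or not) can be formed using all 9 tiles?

The 9 letters of JNUJJNNJX have repeats: J appearing 4 times and N appearing 3 times.
So there are 9! / (4!·3!) = 2520 distinguishable arrangements.

2520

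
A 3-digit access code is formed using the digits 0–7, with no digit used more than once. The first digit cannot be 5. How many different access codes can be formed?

294

The first digit has 8−1 = 7 choices (anything except 5).
The remaining 2 digits are filled from the other 7 symbols without repetition: 7 × 6 = 42.
Total: 7 × 42 = 294.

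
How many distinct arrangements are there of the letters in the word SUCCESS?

420

Letter multiplicities in SUCCESS: C×2, E×1, S×3, U×1.
Dividing 7! = 5040 by 3!·2! = 12 for the repeated letters gives 420.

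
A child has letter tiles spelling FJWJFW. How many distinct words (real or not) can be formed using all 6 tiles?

Letter multiplicities in FJWJFW: F×2, J×2, W×2.
Dividing 6! = 720 by 2!·2!·2! = 8 for the repeated letters gives 90.

90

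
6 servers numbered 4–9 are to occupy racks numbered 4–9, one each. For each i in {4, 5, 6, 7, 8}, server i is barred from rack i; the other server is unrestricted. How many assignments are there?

Let Aᵢ (for 4 ≤ i ≤ 8) be the placements that put server i in its forbidden rack. Any j of these fix j positions, leaving (6−j)! ways to fill the rest, and there are C(5,j) ways to pick which j.
By inclusion–exclusion, the number of valid placements is Σ_{j=0}^{5} (−1)^j C(5,j)·(6−j)!.
Computing: 720 − 600 + 240 − 60 + 10 − 1 = 309.

309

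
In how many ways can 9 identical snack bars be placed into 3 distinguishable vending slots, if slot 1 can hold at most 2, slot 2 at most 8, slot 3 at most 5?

By stars and bars, unrestricted non-negative solutions to x_1+…+x_3 = 9 number C(9+2,2) = 55.
Subtract solutions that violate a single cap (substitute x_i' = x_i − (cap_i+1)): x_1 ≥ 3 gives C(8,2) = 28; x_2 ≥ 9 gives C(2,2) = 1; x_3 ≥ 6 gives C(5,2) = 10. Together 39.
Add back pairs where two caps are both exceeded: 0 + 1 + 0 = 1.
By inclusion–exclusion the count is 55 − 39 + 1 = 17.

17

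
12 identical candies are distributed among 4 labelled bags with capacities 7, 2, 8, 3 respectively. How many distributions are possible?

Ignoring the caps, the number of non-negative solutions to x_1+…+x_4 = 12 is C(15,3) = 455.
Subtract solutions that violate a single cap (substitute x_i' = x_i − (cap_i+1)): x_1 ≥ 8 gives C(7,3) = 35; x_2 ≥ 3 gives C(12,3) = 220; x_3 ≥ 9 gives C(6,3) = 20; x_4 ≥ 4 gives C(11,3) = 165. Together 440.
Add back pairs where two caps are both exceeded: 4 + 0 + 1 + 1 + 56 + 0 = 62.
By inclusion–exclusion the count is 455 − 440 + 62 = 77.

77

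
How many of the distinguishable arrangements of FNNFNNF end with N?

Fix N in the last position and arrange the remaining 6 letters.
Those 6 letters have F appearing 3 times and N appearing 3 times, giving (6)!/(3!·3!) = 20.

20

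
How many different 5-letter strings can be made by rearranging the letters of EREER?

10

Letter multiplicities in EREER: E×3, R×2.
So there are 5! / (3!·2!) = 10 distinguishable arrangements.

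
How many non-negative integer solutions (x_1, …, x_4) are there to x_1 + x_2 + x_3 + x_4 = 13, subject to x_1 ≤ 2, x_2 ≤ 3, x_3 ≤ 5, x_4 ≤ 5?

10

Ignoring the caps, the number of non-negative solutions to x_1+…+x_4 = 13 is C(16,3) = 560.
Subtract solutions that violate a single cap (substitute x_i' = x_i − (cap_i+1)): x_1 ≥ 3 gives C(13,3) = 286; x_2 ≥ 4 gives C(12,3) = 220; x_3 ≥ 6 gives C(10,3) = 120; x_4 ≥ 6 gives C(10,3) = 120. Together 746.
Add back pairs where two caps are both exceeded: 84 + 35 + 35 + 20 + 20 + 4 = 198.
Subtract triples: 1 + 1 + 0 + 0 = 2.
By inclusion–exclusion the count is 560 − 746 + 198 − 2 = 10.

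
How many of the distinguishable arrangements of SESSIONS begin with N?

210

Fix N in the first position and arrange the remaining 7 letters.
Those 7 letters have S appearing 4 times, giving (7)!/(4!) = 210.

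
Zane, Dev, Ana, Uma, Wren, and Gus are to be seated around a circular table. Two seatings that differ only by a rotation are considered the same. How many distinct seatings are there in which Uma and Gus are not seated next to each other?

72

All circular seatings of 6 people number (5)! = 120.
Seatings with Uma beside Gus: treat them as a block with 2 internal orders, giving 2 × (4)! = 48.
Subtracting, 120 − 48 = 72.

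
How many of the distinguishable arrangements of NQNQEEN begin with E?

60

Fix E in the first position and arrange the remaining 6 letters.
Those 6 letters have N appearing 3 times and Q appearing twice, giving (6)!/(3!·2!) = 60.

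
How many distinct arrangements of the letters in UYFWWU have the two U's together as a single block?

60

Treat the 2 copies of U as a single block. The multiset to arrange is then {UU, F, W, W, Y}, 5 items in all.
That gives (5)!/(2!) = 60 arrangements.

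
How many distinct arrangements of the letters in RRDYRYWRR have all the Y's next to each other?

Treat the 2 copies of Y as a single block. The multiset to arrange is then {YY, D, R, R, R, R, R, W}, 8 items in all.
That gives (8)!/(5!) = 336 arrangements.

336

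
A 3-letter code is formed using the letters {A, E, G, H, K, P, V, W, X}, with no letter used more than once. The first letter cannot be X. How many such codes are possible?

The first letter has 9−1 = 8 choices (anything except X).
The remaining 2 letters are filled from the other 8 symbols without repetition: 8 × 7 = 56.
Total: 8 × 56 = 448.

448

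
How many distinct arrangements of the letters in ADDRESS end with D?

360

Fix D in the last position and arrange the remaining 6 letters.
Those 6 letters have S appearing twice, giving (6)!/(2!) = 360.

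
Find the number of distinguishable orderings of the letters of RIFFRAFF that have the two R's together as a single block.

Treat the 2 copies of R as a single block. The multiset to arrange is then {RR, A, F, F, F, F, I}, 7 items in all.
That gives (7)!/(4!) = 210 arrangements.

210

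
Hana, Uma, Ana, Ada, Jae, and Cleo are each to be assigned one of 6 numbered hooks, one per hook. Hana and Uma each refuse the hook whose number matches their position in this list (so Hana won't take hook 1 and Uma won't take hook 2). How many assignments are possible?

504

Let Aᵢ (for i ∈ {1, 2}) be the placements that put person i in their forbidden hook. Any j of these fix j positions, leaving (6−j)! ways to fill the rest, and there are C(2,j) ways to pick which j.
By inclusion–exclusion, the number of valid placements is Σ_{j=0}^{2} (−1)^j C(2,j)·(6−j)!.
Computing: 720 − 240 + 24 = 504.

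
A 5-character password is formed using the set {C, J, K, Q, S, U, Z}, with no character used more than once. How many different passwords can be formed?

2520

Choose and order 5 of the 7 symbols: the first character has 7 options, the next 6, and so on down to 3.
That product is 7 × 6 × 5 × 4 × 3 = 2520.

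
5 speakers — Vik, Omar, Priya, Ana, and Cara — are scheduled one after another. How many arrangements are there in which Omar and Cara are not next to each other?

Of the 5! = 120 arrangements, those with Omar and Cara adjacent number 2 × 4! = 48 (treat the pair as a block with 2 internal orders).
So 120 − 48 = 72 arrangements keep them apart.

72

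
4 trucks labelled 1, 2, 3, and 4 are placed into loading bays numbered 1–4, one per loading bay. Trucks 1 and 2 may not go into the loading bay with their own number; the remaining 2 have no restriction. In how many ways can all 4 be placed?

14

Let Aᵢ (for i ∈ {1, 2}) be the placements that put truck i in its forbidden loading bay. Any j of these fix j positions, leaving (4−j)! ways to fill the rest, and there are C(2,j) ways to pick which j.
By inclusion–exclusion, the number of valid placements is Σ_{j=0}^{2} (−1)^j C(2,j)·(4−j)!.
Computing: 24 − 12 + 2 = 14.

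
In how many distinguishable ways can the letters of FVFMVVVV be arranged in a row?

168

Letter multiplicities in FVFMVVVV: F×2, M×1, V×5.
So there are 8! / (5!·2!) = 168 distinguishable arrangements.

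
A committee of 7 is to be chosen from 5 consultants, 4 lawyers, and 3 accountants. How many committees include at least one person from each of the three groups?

747

Unrestricted: C(12,7) = 792 ways to pick any 7 of the 12.
Selections missing a whole group: no consultants → C(7,7) = 1; no lawyers → C(8,7) = 8; no accountants → C(9,7) = 36.
Add back selections omitting two groups (i.e. drawn from a single group): C(5,7) + C(4,7) + C(3,7) = 0.
By inclusion–exclusion: 792 − 45 + 0 = 747.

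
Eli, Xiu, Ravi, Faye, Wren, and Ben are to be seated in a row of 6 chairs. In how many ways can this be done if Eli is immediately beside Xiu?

240

Glue Eli and Xiu into one block (2 internal orders), leaving 5 units to arrange in a row.
That gives 2 × 5! = 2 × 120 = 240.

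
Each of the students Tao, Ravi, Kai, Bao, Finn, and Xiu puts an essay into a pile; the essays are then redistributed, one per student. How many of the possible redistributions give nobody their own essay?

265

This is the derangement count D_6: permutations of 6 items with no fixed point.
By inclusion–exclusion this is Σ_{j=0}^{6} (−1)^j C(6,j)·(6−j)!.
Computing: 720 − 720 + 360 − 120 + 30 − 6 + 1 = 265.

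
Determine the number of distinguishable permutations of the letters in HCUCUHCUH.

HCUCUHCUH has 9 letters with C appearing 3 times, H appearing 3 times, and U appearing 3 times.
So there are 9! / (3!·3!·3!) = 1680 distinguishable arrangements.

1680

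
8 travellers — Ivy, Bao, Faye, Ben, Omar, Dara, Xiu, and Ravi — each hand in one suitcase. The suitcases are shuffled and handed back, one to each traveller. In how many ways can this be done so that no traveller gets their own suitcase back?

Count assignments avoiding every fixed point. For any j of the 8 travellers fixed to their own suitcase, the other 8−j can be arranged in (8−j)! ways.
By inclusion–exclusion this is Σ_{j=0}^{8} (−1)^j C(8,j)·(8−j)!.
Computing: 40320 − 40320 + 20160 − 6720 + 1680 − 336 + 56 − 8 + 1 = 14833.

14833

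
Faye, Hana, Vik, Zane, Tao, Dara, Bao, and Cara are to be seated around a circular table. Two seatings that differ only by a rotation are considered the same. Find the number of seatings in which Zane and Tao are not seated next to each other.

3600

Without the restriction there are (7)! = 5040 seatings.
Those with Zane next to Tao: fuse the pair into one unit and seat 7 units around a circle — 2·(6)! = 1440.
Subtracting, 5040 − 1440 = 3600.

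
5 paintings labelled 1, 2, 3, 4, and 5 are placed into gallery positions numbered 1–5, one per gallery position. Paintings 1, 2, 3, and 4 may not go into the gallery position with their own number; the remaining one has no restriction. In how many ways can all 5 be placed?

53

Let Aᵢ (for 1 ≤ i ≤ 4) be the placements that put painting i in its forbidden gallery position. Any j of these fix j positions, leaving (5−j)! ways to fill the rest, and there are C(4,j) ways to pick which j.
By inclusion–exclusion, the number of valid placements is Σ_{j=0}^{4} (−1)^j C(4,j)·(5−j)!.
Computing: 120 − 96 + 36 − 8 + 1 = 53.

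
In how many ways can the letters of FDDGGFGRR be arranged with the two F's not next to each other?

5880

There are 9!/(3!·2!·2!·2!) = 7560 arrangements of FDDGGFGRR in total.
Arrangements with the F's together: treat FF as one letter, giving (8)!/(3!·2!·2!) = 1680.
Subtracting, 7560 − 1680 = 5880 arrangements keep the F's apart.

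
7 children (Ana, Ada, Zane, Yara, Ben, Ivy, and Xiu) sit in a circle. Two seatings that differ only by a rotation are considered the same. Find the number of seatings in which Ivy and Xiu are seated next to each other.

240

Treat {Ivy, Xiu} as one unit (2 internal orders) and seat the resulting 6 units around the table: (5)! circular arrangements.
So 2 × (5)! = 2 × 120 = 240.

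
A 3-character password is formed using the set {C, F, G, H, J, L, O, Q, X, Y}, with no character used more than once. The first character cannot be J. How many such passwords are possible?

648

The first character has 10−1 = 9 choices (anything except J).
The remaining 2 characters are filled from the other 9 symbols without repetition: 9 × 8 = 72.
Total: 9 × 72 = 648.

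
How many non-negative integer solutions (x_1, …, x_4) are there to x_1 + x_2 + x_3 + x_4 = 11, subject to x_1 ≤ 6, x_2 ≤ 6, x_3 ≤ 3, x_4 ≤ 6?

142

Without the upper bounds there are C(14,3) = 364 ways to split 11 among 4 variables.
Subtract solutions that violate a single cap (substitute x_i' = x_i − (cap_i+1)): x_1 ≥ 7 gives C(7,3) = 35; x_2 ≥ 7 gives C(7,3) = 35; x_3 ≥ 4 gives C(10,3) = 120; x_4 ≥ 7 gives C(7,3) = 35. Together 225.
Add back pairs where two caps are both exceeded: 0 + 1 + 0 + 1 + 0 + 1 = 3.
By inclusion–exclusion the count is 364 − 225 + 3 = 142.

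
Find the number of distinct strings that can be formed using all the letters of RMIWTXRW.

10080

The 8 letters of RMIWTXRW have repeats: R appearing twice and W appearing twice.
The number of distinct arrangements is 8!/(2!·2!) = 40320/4 = 10080.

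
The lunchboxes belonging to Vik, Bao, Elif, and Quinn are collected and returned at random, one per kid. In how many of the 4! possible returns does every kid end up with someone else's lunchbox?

Let Aᵢ be the assignments in which kid i gets their own lunchbox. We want the size of the complement of A₁∪…∪A_4.
By inclusion–exclusion this is Σ_{j=0}^{4} (−1)^j C(4,j)·(4−j)!.
Computing: 24 − 24 + 12 − 4 + 1 = 9.

9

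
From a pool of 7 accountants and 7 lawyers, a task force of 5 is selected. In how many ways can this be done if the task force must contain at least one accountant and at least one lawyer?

With no constraint there are C(14,5) = 2002 possible selections.
Subtract selections that omit an entire group: no accountants → C(7,5) = 21; no lawyers → C(7,5) = 21.
Both groups omitted at once is impossible, so 2002 − 42 = 1960.

1960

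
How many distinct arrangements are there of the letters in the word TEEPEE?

Letter multiplicities in TEEPEE: E×4, P×1, T×1.
Dividing 6! = 720 by 4! = 24 for the repeated letters gives 30.

30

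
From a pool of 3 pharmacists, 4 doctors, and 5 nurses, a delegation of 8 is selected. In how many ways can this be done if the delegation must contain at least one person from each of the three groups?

485

With no constraint there are C(12,8) = 495 possible selections.
Subtract selections that omit an entire group: no pharmacists → C(9,8) = 9; no doctors → C(8,8) = 1; no nurses → C(7,8) = 0.
Add back selections omitting two groups (i.e. drawn from a single group): C(3,8) + C(4,8) + C(5,8) = 0.
By inclusion–exclusion: 495 − 10 + 0 = 485.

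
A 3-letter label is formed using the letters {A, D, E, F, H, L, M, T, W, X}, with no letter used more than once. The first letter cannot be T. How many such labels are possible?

648

The first letter has 10−1 = 9 choices (anything except T).
The remaining 2 letters are filled from the other 9 symbols without repetition: 9 × 8 = 72.
Total: 9 × 72 = 648.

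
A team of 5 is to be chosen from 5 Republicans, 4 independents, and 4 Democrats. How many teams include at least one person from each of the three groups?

Total 5-person selections from all 13: C(13,5) = 1287.
Selections missing a whole group: no Republicans → C(8,5) = 56; no independents → C(9,5) = 126; no Democrats → C(9,5) = 126.
Add back selections omitting two groups (i.e. drawn from a single group): C(5,5) + C(4,5) + C(4,5) = 1.
By inclusion–exclusion: 1287 − 308 + 1 = 980.

980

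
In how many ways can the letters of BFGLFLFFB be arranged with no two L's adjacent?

2940

There are 9!/(4!·2!·2!) = 3780 arrangements of BFGLFLFFB in total.
Arrangements with the L's together: treat LL as one letter, giving (8)!/(4!·2!) = 840.
Subtracting, 3780 − 840 = 2940 arrangements keep the L's apart.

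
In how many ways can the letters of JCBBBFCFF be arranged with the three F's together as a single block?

420

Treat the 3 copies of F as a single block. The multiset to arrange is then {FFF, B, B, B, C, C, J}, 7 items in all.
That gives (7)!/(3!·2!) = 420 arrangements.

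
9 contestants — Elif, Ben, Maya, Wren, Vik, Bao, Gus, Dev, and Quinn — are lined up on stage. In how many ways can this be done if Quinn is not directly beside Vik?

Of the 9! = 362880 arrangements, those with Quinn and Vik adjacent number 2 × 8! = 80640 (treat the pair as a block with 2 internal orders).
So 362880 − 80640 = 282240 arrangements keep them apart.

282240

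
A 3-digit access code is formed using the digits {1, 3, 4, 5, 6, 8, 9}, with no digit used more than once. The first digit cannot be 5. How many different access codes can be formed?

The first digit has 7−1 = 6 choices (anything except 5).
The remaining 2 digits are filled from the other 6 symbols without repetition: 6 × 5 = 30.
Total: 6 × 30 = 180.

180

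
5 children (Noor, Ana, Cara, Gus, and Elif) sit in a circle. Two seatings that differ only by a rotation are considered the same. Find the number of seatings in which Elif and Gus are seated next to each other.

12

Treat {Elif, Gus} as one unit (2 internal orders) and seat the resulting 4 units around the table: (3)! circular arrangements.
So 2 × (3)! = 2 × 6 = 12.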